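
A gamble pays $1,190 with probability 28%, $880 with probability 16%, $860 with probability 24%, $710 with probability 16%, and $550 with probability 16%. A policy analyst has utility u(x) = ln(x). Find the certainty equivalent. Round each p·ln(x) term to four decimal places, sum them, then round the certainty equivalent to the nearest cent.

E[u] = 0.28·ln(1190) + 0.16·ln(880) + 0.24·ln(860) + 0.16·ln(710) + 0.16·ln(550) = 1.9829 + 1.0848 + 1.6217 + 1.0504 + 1.0096 = 6.7494
CE = e^6.7494 ≈ 853.55

$853.55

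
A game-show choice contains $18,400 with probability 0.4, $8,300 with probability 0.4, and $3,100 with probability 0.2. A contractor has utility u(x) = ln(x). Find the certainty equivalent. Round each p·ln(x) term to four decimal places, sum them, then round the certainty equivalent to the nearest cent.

$9,371.23

E[u] = 0.4·ln(18400) + 0.4·ln(8300) + 0.2·ln(3100) = 3.9280 + 3.6096 + 1.6078 = 9.1454
CE = e^9.1454 ≈ 9371.23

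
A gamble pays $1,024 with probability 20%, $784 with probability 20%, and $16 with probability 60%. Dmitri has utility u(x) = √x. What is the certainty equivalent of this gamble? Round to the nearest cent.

E[u] = 0.2·√1024 + 0.2·√784 + 0.6·√16 = 0.2·32 + 0.2·28 + 0.6·4 = 14.4
CE = (14.4)² = 207.36

$207.36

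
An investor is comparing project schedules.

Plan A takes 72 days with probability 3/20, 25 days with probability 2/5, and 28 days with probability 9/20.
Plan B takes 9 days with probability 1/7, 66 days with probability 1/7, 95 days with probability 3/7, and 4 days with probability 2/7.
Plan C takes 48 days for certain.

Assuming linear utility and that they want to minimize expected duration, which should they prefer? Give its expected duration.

Plan A (33.4 days)

Plan A = 3/20 × 72 + 2/5 × 25 + 9/20 × 28 = 10.8 + 10 + 12.6 = 33.4
Plan B = 1/7 × 9 + 1/7 × 66 + 3/7 × 95 + 2/7 × 4 = 1.2857 + 9.4286 + 40.7143 + 1.1429 = 52.5714
Plan C: 48 (certain)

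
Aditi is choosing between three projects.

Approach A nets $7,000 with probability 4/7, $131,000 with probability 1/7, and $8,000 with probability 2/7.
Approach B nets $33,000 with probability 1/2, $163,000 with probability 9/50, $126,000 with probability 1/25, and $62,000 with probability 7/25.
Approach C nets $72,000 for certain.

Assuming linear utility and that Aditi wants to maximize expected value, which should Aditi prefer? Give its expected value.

Approach C ($72,000)

Approach A = 4/7 × 7000 + 1/7 × 131000 + 2/7 × 8000 = 4000 + 18714.2857 + 2285.7143 = 25000
Approach B = 1/2 × 33000 + 9/50 × 163000 + 1/25 × 126000 + 7/25 × 62000 = 16500 + 29340 + 5040 + 17360 = 68240
Approach C: 72000 (certain)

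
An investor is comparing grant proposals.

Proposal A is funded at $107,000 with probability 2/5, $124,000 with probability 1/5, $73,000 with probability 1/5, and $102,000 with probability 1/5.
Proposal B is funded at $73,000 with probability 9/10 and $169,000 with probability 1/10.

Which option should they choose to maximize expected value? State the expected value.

Proposal A ($102,600)

Proposal A = 2/5 × 107000 + 1/5 × 124000 + 1/5 × 73000 + 1/5 × 102000 = 42800 + 24800 + 14600 + 20400 = 102600
Proposal B = 9/10 × 73000 + 1/10 × 169000 = 65700 + 16900 = 82600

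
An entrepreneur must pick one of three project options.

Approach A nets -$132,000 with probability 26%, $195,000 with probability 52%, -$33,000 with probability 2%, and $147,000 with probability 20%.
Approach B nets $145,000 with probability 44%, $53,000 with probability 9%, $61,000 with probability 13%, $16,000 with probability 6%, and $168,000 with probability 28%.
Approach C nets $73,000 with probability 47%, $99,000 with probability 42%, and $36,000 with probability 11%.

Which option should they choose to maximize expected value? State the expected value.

Approach A = 0.26 × (-132000) + 0.52 × 195000 + 0.02 × (-33000) + 0.2 × 147000 = -34320 + 101400 − 660 + 29400 = 95820
Approach B = 0.44 × 145000 + 0.09 × 53000 + 0.13 × 61000 + 0.06 × 16000 + 0.28 × 168000 = 63800 + 4770 + 7930 + 960 + 47040 = 124500
Approach C = 0.47 × 73000 + 0.42 × 99000 + 0.11 × 36000 = 34310 + 41580 + 3960 = 79850

Approach B ($124,500)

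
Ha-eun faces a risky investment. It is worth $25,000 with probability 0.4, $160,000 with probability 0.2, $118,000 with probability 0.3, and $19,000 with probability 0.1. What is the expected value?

$79,300

EV = 0.4 × 25000 + 0.2 × 160000 + 0.3 × 118000 + 0.1 × 19000 = 10000 + 32000 + 35400 + 1900 = 79300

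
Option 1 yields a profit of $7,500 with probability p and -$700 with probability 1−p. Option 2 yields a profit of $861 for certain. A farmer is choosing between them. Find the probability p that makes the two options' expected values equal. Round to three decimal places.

p·7500 + (1−p)·(-700) = 861
8200p − 700 = 861
p = (861 + 700) / 8200

p = 0.190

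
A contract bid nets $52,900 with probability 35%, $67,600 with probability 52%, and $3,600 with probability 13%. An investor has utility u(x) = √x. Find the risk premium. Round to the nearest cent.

E[u] = 0.35·√52900 + 0.52·√67600 + 0.13·√3600 = 0.35·230 + 0.52·260 + 0.13·60 = 223.5
CE = (223.5)² = 49952.25
Risk premium = EV − CE = 54135 − 49952.25 = 4182.75

$4,182.75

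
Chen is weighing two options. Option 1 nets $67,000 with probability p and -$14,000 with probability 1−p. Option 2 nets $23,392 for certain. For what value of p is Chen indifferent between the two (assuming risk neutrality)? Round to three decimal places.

p·67000 + (1−p)·(-14000) = 23392
81000p − 14000 = 23392
p = (23392 + 14000) / 81000

p = 0.462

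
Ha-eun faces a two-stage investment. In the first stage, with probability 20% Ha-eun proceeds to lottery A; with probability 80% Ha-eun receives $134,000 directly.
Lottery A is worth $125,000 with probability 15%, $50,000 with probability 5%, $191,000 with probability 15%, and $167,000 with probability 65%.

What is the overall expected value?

$138,890

EV(A) = 0.15 × 125000 + 0.05 × 50000 + 0.15 × 191000 + 0.65 × 167000 = 18750 + 2500 + 28650 + 108550 = 158450
Branch B: 134000 (certain)
Overall = 0.2 × 158450 + 0.8 × 134000 = 31690 + 107200 = 138890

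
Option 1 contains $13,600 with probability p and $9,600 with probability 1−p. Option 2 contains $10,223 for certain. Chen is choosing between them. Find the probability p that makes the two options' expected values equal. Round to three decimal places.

p·13600 + (1−p)·9600 = 10223
4000p + 9600 = 10223
p = (10223 − 9600) / 4000

p = 0.156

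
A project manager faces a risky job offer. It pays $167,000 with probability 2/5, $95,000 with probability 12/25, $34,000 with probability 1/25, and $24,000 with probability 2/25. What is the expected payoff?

EV = 2/5 × 167000 + 12/25 × 95000 + 1/25 × 34000 + 2/25 × 24000 = 66800 + 45600 + 1360 + 1920 = 115680

$115,680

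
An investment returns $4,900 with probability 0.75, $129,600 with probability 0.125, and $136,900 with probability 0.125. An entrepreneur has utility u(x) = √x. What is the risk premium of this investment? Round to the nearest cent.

E[u] = 0.75·√4900 + 0.125·√129600 + 0.125·√136900 = 0.75·70 + 0.125·360 + 0.125·370 = 143.75
CE = (143.75)² = 20664.0625
Risk premium = EV − CE = 36987.5 − 20664.0625 = 16323.4375

$16,323.44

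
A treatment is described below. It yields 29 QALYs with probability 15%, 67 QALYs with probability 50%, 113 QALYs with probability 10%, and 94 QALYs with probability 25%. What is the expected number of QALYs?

EV = 0.15 × 29 + 0.5 × 67 + 0.1 × 113 + 0.25 × 94 = 4.35 + 33.5 + 11.3 + 23.5 = 72.65

72.65 QALYs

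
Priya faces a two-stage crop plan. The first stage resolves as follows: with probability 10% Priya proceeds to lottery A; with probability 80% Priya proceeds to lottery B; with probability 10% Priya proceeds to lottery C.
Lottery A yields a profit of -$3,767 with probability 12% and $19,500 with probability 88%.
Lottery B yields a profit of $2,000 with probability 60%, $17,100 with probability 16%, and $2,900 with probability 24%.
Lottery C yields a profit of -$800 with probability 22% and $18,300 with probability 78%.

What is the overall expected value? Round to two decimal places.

EV(A) = 0.12 × (-3767) + 0.88 × 19500 = -452.04 + 17160 = 16707.96
EV(B) = 0.6 × 2000 + 0.16 × 17100 + 0.24 × 2900 = 1200 + 2736 + 696 = 4632
EV(C) = 0.22 × (-800) + 0.78 × 18300 = -176 + 14274 = 14098
Overall = 0.1 × 16707.96 + 0.8 × 4632 + 0.1 × 14098 = 1670.796 + 3705.6 + 1409.8 = 6786.196

$6,786.20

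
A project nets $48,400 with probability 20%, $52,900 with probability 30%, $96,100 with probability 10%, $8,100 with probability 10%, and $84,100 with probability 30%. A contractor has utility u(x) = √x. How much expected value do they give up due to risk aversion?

$3,600

E[u] = 0.2·√48400 + 0.3·√52900 + 0.1·√96100 + 0.1·√8100 + 0.3·√84100 = 0.2·220 + 0.3·230 + 0.1·310 + 0.1·90 + 0.3·290 = 240
CE = (240)² = 57600
Risk premium = EV − CE = 61200 − 57600 = 3600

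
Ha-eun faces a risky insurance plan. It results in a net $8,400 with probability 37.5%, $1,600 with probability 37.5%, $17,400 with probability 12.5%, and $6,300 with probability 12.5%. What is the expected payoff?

$6,712.50

EV = 0.375 × 8400 + 0.375 × 1600 + 0.125 × 17400 + 0.125 × 6300 = 3150 + 600 + 2175 + 787.5 = 6712.5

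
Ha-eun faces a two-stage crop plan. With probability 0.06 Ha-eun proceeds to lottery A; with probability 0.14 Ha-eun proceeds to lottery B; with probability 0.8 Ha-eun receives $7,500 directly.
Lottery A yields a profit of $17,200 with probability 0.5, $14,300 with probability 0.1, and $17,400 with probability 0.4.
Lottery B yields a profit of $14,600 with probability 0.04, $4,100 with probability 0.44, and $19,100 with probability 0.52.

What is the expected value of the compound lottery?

EV(A) = 0.5 × 17200 + 0.1 × 14300 + 0.4 × 17400 = 8600 + 1430 + 6960 = 16990
EV(B) = 0.04 × 14600 + 0.44 × 4100 + 0.52 × 19100 = 584 + 1804 + 9932 = 12320
Branch C: 7500 (certain)
Overall = 0.06 × 16990 + 0.14 × 12320 + 0.8 × 7500 = 1019.4 + 1724.8 + 6000 = 8744.2

$8,744.20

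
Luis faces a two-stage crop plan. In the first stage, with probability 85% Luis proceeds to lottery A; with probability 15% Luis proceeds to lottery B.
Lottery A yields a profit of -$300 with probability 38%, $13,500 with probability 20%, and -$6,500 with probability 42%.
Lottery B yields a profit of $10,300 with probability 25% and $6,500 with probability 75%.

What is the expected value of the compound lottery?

$995.10

EV(A) = 0.38 × (-300) + 0.2 × 13500 + 0.42 × (-6500) = -114 + 2700 − 2730 = -144
EV(B) = 0.25 × 10300 + 0.75 × 6500 = 2575 + 4875 = 7450
Overall = 0.85 × (-144) + 0.15 × 7450 = -122.4 + 1117.5 = 995.1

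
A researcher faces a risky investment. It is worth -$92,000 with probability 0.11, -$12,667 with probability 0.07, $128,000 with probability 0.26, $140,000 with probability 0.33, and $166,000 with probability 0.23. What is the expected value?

EV = 0.11 × (-92000) + 0.07 × (-12667) + 0.26 × 128000 + 0.33 × 140000 + 0.23 × 166000 = -10120 − 886.69 + 33280 + 46200 + 38180 = 106653.31

$106,653.31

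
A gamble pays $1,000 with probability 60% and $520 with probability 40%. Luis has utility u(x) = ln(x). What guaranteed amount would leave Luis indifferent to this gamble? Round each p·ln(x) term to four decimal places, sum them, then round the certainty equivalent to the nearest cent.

$769.85

E[u] = 0.6·ln(1000) + 0.4·ln(520) = 4.1447 + 2.5015 = 6.6462
CE = e^6.6462 ≈ 769.85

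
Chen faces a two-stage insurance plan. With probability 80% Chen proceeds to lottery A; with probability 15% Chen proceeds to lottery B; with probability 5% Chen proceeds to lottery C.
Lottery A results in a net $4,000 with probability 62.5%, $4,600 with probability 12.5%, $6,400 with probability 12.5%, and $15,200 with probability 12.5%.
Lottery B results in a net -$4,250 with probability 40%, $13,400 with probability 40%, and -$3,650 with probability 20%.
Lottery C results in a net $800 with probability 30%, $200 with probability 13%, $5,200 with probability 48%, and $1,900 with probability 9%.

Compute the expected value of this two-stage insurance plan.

$5,206.15

EV(A) = 0.625 × 4000 + 0.125 × 4600 + 0.125 × 6400 + 0.125 × 15200 = 2500 + 575 + 800 + 1900 = 5775
EV(B) = 0.4 × (-4250) + 0.4 × 13400 + 0.2 × (-3650) = -1700 + 5360 − 730 = 2930
EV(C) = 0.3 × 800 + 0.13 × 200 + 0.48 × 5200 + 0.09 × 1900 = 240 + 26 + 2496 + 171 = 2933
Overall = 0.8 × 5775 + 0.15 × 2930 + 0.05 × 2933 = 4620 + 439.5 + 146.65 = 5206.15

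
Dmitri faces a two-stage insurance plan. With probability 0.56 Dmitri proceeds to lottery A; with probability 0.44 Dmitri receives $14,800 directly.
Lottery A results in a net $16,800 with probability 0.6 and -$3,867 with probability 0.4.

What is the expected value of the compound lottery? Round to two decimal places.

EV(A) = 0.6 × 16800 + 0.4 × (-3867) = 10080 − 1546.8 = 8533.2
Branch B: 14800 (certain)
Overall = 0.56 × 8533.2 + 0.44 × 14800 = 4778.592 + 6512 = 11290.592

$11,290.59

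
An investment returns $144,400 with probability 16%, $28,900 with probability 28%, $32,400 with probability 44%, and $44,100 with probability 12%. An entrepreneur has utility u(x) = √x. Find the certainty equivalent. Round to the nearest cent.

E[u] = 0.16·√144400 + 0.28·√28900 + 0.44·√32400 + 0.12·√44100 = 0.16·380 + 0.28·170 + 0.44·180 + 0.12·210 = 212.8
CE = (212.8)² = 45283.84

$45,283.84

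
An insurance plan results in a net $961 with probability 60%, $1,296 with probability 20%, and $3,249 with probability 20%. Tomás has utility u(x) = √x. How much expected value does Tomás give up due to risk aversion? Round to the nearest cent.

E[u] = 0.6·√961 + 0.2·√1296 + 0.2·√3249 = 0.6·31 + 0.2·36 + 0.2·57 = 37.2
CE = (37.2)² = 1383.84
Risk premium = EV − CE = 1485.6 − 1383.84 = 101.76

$101.76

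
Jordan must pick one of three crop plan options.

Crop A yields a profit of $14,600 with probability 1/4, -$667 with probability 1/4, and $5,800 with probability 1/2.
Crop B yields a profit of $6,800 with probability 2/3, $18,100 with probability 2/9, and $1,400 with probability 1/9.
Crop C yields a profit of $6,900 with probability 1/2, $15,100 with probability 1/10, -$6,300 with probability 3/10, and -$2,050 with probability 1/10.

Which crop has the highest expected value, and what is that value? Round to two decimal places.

Crop B ($8,711.11)

Crop A = 1/4 × 14600 + 1/4 × (-667) + 1/2 × 5800 = 3650 − 166.75 + 2900 = 6383.25
Crop B = 2/3 × 6800 + 2/9 × 18100 + 1/9 × 1400 = 4533.3333 + 4022.2222 + 155.5556 = 8711.1111
Crop C = 1/2 × 6900 + 1/10 × 15100 + 3/10 × (-6300) + 1/10 × (-2050) = 3450 + 1510 − 1890 − 205 = 2865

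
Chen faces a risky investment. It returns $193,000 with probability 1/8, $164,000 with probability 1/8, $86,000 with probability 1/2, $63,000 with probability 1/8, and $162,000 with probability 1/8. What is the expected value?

EV = 1/8 × 193000 + 1/8 × 164000 + 1/2 × 86000 + 1/8 × 63000 + 1/8 × 162000 = 24125 + 20500 + 43000 + 7875 + 20250 = 115750

$115,750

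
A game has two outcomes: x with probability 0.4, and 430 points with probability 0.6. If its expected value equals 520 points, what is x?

x = 655 points

0.4·x + 0.6·430 = 520
0.4·x = 520 − 258 = 262
x = 262 / 0.4 = 655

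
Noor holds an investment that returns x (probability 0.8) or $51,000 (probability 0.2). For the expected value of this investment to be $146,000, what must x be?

x = $169,750

0.8·x + 0.2·51000 = 146000
0.8·x = 146000 − 10200 = 135800
x = 135800 / 0.8 = 169750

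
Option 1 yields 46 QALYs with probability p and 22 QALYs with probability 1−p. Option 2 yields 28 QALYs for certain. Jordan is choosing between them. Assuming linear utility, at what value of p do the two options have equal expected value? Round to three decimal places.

p = 0.250

p·46 + (1−p)·22 = 28
24p + 22 = 28
p = (28 − 22) / 24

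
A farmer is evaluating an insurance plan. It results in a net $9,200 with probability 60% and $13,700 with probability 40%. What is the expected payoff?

EV = 0.6 × 9200 + 0.4 × 13700 = 5520 + 5480 = 11000

$11,000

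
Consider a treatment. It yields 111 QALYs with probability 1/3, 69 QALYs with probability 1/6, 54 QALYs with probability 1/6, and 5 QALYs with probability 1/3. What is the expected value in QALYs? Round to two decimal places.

EV = 1/3 × 111 + 1/6 × 69 + 1/6 × 54 + 1/3 × 5 = 37 + 11.5 + 9 + 1.6667 = 59.1667

59.17 QALYs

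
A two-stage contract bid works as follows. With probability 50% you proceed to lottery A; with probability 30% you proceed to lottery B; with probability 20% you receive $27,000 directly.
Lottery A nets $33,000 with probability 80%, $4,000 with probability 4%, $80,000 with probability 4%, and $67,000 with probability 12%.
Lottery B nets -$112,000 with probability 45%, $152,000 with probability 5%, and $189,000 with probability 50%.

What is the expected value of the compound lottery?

$39,810

EV(A) = 0.8 × 33000 + 0.04 × 4000 + 0.04 × 80000 + 0.12 × 67000 = 26400 + 160 + 3200 + 8040 = 37800
EV(B) = 0.45 × (-112000) + 0.05 × 152000 + 0.5 × 189000 = -50400 + 7600 + 94500 = 51700
Branch C: 27000 (certain)
Overall = 0.5 × 37800 + 0.3 × 51700 + 0.2 × 27000 = 18900 + 15510 + 5400 = 39810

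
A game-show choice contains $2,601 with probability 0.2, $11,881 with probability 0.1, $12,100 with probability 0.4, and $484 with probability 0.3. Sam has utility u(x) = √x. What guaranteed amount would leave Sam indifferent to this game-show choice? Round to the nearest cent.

$5,140.89

E[u] = 0.2·√2601 + 0.1·√11881 + 0.4·√12100 + 0.3·√484 = 0.2·51 + 0.1·109 + 0.4·110 + 0.3·22 = 71.7
CE = (71.7)² = 5140.89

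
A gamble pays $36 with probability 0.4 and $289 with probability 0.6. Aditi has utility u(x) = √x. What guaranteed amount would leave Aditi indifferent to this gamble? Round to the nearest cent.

E[u] = 0.4·√36 + 0.6·√289 = 0.4·6 + 0.6·17 = 12.6
CE = (12.6)² = 158.76

$158.76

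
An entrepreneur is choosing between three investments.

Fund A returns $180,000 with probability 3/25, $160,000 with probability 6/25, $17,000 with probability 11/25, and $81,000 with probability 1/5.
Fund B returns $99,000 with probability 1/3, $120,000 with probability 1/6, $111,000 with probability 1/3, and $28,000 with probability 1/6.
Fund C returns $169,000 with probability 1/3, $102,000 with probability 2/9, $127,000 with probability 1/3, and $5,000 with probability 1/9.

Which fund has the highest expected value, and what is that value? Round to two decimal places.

Fund C ($121,888.89)

Fund A = 3/25 × 180000 + 6/25 × 160000 + 11/25 × 17000 + 1/5 × 81000 = 21600 + 38400 + 7480 + 16200 = 83680
Fund B = 1/3 × 99000 + 1/6 × 120000 + 1/3 × 111000 + 1/6 × 28000 = 33000 + 20000 + 37000 + 4666.6667 = 94666.6667
Fund C = 1/3 × 169000 + 2/9 × 102000 + 1/3 × 127000 + 1/9 × 5000 = 56333.3333 + 22666.6667 + 42333.3333 + 555.5556 = 121888.8889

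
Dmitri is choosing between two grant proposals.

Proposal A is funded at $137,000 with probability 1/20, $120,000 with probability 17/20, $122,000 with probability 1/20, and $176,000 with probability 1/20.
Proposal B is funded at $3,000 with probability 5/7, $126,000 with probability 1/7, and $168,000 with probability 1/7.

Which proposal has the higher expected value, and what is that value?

Proposal A ($123,750)

Proposal A = 1/20 × 137000 + 17/20 × 120000 + 1/20 × 122000 + 1/20 × 176000 = 6850 + 102000 + 6100 + 8800 = 123750
Proposal B = 5/7 × 3000 + 1/7 × 126000 + 1/7 × 168000 = 2142.8571 + 18000 + 24000 = 44142.8571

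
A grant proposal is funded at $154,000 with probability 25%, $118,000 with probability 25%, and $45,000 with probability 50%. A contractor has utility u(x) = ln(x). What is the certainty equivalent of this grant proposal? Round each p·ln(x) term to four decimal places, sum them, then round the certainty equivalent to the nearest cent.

$77,885.88

E[u] = 0.25·ln(154000) + 0.25·ln(118000) + 0.5·ln(45000) = 2.9862 + 2.9196 + 5.3572 = 11.2630
CE = e^11.2630 ≈ 77885.88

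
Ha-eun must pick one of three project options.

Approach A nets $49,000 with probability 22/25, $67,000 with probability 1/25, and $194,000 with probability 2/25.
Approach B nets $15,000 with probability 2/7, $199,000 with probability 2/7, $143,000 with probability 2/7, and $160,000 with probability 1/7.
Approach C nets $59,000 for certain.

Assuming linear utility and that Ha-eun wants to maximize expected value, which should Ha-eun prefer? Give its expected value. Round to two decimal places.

Approach A = 22/25 × 49000 + 1/25 × 67000 + 2/25 × 194000 = 43120 + 2680 + 15520 = 61320
Approach B = 2/7 × 15000 + 2/7 × 199000 + 2/7 × 143000 + 1/7 × 160000 = 4285.7143 + 56857.1429 + 40857.1429 + 22857.1429 = 124857.1429
Approach C: 59000 (certain)

Approach B ($124,857.14)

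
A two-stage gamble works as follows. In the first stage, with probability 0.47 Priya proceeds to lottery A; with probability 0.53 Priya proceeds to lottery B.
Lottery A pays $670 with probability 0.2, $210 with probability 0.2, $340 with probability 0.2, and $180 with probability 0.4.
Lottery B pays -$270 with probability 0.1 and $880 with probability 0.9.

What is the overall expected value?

EV(A) = 0.2 × 670 + 0.2 × 210 + 0.2 × 340 + 0.4 × 180 = 134 + 42 + 68 + 72 = 316
EV(B) = 0.1 × (-270) + 0.9 × 880 = -27 + 792 = 765
Overall = 0.47 × 316 + 0.53 × 765 = 148.52 + 405.45 = 553.97

$553.97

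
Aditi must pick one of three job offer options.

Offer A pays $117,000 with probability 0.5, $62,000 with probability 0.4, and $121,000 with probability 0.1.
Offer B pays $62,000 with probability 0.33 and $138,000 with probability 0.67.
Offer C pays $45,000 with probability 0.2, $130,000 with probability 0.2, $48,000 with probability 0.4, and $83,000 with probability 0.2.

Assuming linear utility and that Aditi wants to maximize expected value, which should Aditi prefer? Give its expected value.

Offer B ($112,920)

Offer A = 0.5 × 117000 + 0.4 × 62000 + 0.1 × 121000 = 58500 + 24800 + 12100 = 95400
Offer B = 0.33 × 62000 + 0.67 × 138000 = 20460 + 92460 = 112920
Offer C = 0.2 × 45000 + 0.2 × 130000 + 0.4 × 48000 + 0.2 × 83000 = 9000 + 26000 + 19200 + 16600 = 70800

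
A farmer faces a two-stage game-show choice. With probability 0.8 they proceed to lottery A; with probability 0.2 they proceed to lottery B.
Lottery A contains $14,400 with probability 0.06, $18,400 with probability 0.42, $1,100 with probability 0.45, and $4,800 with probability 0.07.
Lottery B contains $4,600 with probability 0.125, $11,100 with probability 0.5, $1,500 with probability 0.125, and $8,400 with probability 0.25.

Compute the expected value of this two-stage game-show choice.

$9,220.90

EV(A) = 0.06 × 14400 + 0.42 × 18400 + 0.45 × 1100 + 0.07 × 4800 = 864 + 7728 + 495 + 336 = 9423
EV(B) = 0.125 × 4600 + 0.5 × 11100 + 0.125 × 1500 + 0.25 × 8400 = 575 + 5550 + 187.5 + 2100 = 8412.5
Overall = 0.8 × 9423 + 0.2 × 8412.5 = 7538.4 + 1682.5 = 9220.9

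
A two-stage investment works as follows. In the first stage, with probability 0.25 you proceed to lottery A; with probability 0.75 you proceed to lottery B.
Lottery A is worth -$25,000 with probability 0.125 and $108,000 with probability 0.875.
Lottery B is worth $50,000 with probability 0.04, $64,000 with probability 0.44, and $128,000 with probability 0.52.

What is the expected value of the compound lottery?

EV(A) = 0.125 × (-25000) + 0.875 × 108000 = -3125 + 94500 = 91375
EV(B) = 0.04 × 50000 + 0.44 × 64000 + 0.52 × 128000 = 2000 + 28160 + 66560 = 96720
Overall = 0.25 × 91375 + 0.75 × 96720 = 22843.75 + 72540 = 95383.75

$95,383.75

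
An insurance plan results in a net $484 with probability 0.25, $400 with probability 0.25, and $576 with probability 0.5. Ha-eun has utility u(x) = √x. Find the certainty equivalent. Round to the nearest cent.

$506.25

E[u] = 0.25·√484 + 0.25·√400 + 0.5·√576 = 0.25·22 + 0.25·20 + 0.5·24 = 22.5
CE = (22.5)² = 506.25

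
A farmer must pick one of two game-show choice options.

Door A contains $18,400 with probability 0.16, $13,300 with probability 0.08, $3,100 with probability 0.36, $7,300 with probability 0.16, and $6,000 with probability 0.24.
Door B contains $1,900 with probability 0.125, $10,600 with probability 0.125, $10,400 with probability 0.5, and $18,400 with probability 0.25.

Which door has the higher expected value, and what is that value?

Door A = 0.16 × 18400 + 0.08 × 13300 + 0.36 × 3100 + 0.16 × 7300 + 0.24 × 6000 = 2944 + 1064 + 1116 + 1168 + 1440 = 7732
Door B = 0.125 × 1900 + 0.125 × 10600 + 0.5 × 10400 + 0.25 × 18400 = 237.5 + 1325 + 5200 + 4600 = 11362.5

Door B ($11,362.50)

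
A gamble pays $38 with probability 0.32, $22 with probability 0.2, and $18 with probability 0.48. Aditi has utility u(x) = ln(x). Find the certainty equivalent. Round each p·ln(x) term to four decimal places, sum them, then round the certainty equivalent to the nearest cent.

E[u] = 0.32·ln(38) + 0.2·ln(22) + 0.48·ln(18) = 1.1640 + 0.6182 + 1.3874 = 3.1696
CE = e^3.1696 ≈ 23.80

$23.80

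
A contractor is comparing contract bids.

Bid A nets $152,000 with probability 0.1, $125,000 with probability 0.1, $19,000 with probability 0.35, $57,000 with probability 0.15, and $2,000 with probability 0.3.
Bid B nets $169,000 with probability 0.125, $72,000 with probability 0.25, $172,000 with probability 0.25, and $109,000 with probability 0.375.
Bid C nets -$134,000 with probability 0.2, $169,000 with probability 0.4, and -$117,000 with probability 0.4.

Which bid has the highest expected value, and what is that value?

Bid A = 0.1 × 152000 + 0.1 × 125000 + 0.35 × 19000 + 0.15 × 57000 + 0.3 × 2000 = 15200 + 12500 + 6650 + 8550 + 600 = 43500
Bid B = 0.125 × 169000 + 0.25 × 72000 + 0.25 × 172000 + 0.375 × 109000 = 21125 + 18000 + 43000 + 40875 = 123000
Bid C = 0.2 × (-134000) + 0.4 × 169000 + 0.4 × (-117000) = -26800 + 67600 − 46800 = -6000

Bid B ($123,000)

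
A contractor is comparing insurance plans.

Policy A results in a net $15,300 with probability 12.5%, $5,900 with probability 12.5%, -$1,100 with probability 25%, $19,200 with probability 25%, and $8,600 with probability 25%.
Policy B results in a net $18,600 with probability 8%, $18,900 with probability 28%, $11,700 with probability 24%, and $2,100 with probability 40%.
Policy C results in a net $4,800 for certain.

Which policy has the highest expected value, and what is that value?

Policy A = 0.125 × 15300 + 0.125 × 5900 + 0.25 × (-1100) + 0.25 × 19200 + 0.25 × 8600 = 1912.5 + 737.5 − 275 + 4800 + 2150 = 9325
Policy B = 0.08 × 18600 + 0.28 × 18900 + 0.24 × 11700 + 0.4 × 2100 = 1488 + 5292 + 2808 + 840 = 10428
Policy C: 4800 (certain)

Policy B ($10,428)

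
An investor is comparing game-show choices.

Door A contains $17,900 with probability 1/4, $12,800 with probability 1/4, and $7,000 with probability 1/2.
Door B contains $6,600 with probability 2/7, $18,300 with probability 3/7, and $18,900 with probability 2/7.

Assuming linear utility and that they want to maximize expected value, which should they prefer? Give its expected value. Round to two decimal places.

Door B ($15,128.57)

Door A = 1/4 × 17900 + 1/4 × 12800 + 1/2 × 7000 = 4475 + 3200 + 3500 = 11175
Door B = 2/7 × 6600 + 3/7 × 18300 + 2/7 × 18900 = 1885.7143 + 7842.8571 + 5400 = 15128.5714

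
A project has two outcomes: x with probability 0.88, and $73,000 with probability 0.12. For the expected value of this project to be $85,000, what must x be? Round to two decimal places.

x = $86,636.36

0.88·x + 0.12·73000 = 85000
0.88·x = 85000 − 8760 = 76240
x = 76240 / 0.88 = 86636.3636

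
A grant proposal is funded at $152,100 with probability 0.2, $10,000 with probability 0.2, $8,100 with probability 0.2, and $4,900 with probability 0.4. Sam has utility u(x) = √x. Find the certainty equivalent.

$20,736

E[u] = 0.2·√152100 + 0.2·√10000 + 0.2·√8100 + 0.4·√4900 = 0.2·390 + 0.2·100 + 0.2·90 + 0.4·70 = 144
CE = (144)² = 20736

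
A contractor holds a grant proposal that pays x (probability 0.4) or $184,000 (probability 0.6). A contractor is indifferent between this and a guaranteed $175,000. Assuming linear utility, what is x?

x = $161,500

0.4·x + 0.6·184000 = 175000
0.4·x = 175000 − 110400 = 64600
x = 64600 / 0.4 = 161500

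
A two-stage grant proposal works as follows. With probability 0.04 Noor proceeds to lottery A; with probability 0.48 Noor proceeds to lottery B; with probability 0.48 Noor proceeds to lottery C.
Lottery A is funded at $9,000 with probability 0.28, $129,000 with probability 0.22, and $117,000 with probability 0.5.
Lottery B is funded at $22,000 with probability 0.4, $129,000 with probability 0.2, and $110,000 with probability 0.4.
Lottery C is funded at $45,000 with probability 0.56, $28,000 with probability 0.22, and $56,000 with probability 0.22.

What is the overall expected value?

EV(A) = 0.28 × 9000 + 0.22 × 129000 + 0.5 × 117000 = 2520 + 28380 + 58500 = 89400
EV(B) = 0.4 × 22000 + 0.2 × 129000 + 0.4 × 110000 = 8800 + 25800 + 44000 = 78600
EV(C) = 0.56 × 45000 + 0.22 × 28000 + 0.22 × 56000 = 25200 + 6160 + 12320 = 43680
Overall = 0.04 × 89400 + 0.48 × 78600 + 0.48 × 43680 = 3576 + 37728 + 20966.4 = 62270.4

$62,270.40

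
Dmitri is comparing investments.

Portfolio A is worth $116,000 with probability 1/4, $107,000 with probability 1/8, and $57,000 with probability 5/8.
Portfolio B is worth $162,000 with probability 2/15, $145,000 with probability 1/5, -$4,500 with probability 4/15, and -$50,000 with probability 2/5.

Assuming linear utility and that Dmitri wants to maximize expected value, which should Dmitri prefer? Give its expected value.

Portfolio A = 1/4 × 116000 + 1/8 × 107000 + 5/8 × 57000 = 29000 + 13375 + 35625 = 78000
Portfolio B = 2/15 × 162000 + 1/5 × 145000 + 4/15 × (-4500) + 2/5 × (-50000) = 21600 + 29000 − 1200 − 20000 = 29400

Portfolio A ($78,000)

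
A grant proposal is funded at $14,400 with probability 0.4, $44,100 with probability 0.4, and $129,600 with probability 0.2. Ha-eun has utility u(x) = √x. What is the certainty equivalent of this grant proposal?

$41,616

E[u] = 0.4·√14400 + 0.4·√44100 + 0.2·√129600 = 0.4·120 + 0.4·210 + 0.2·360 = 204
CE = (204)² = 41616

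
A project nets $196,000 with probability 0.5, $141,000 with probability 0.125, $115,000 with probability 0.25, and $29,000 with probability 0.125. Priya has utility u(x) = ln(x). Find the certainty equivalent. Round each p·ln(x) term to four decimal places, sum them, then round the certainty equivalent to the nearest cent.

E[u] = 0.5·ln(196000) + 0.125·ln(141000) + 0.25·ln(115000) + 0.125·ln(29000) = 6.0929 + 1.4821 + 2.9132 + 1.2844 = 11.7726
CE = e^11.7726 ≈ 129650.81

$129,650.81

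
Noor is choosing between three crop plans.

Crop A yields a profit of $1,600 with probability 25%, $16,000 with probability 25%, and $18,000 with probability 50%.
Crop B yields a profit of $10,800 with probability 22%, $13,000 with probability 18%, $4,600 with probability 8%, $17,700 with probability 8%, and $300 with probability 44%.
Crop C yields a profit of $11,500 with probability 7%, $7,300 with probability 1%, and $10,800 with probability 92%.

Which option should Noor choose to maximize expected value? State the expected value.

Crop A ($13,400)

Crop A = 0.25 × 1600 + 0.25 × 16000 + 0.5 × 18000 = 400 + 4000 + 9000 = 13400
Crop B = 0.22 × 10800 + 0.18 × 13000 + 0.08 × 4600 + 0.08 × 17700 + 0.44 × 300 = 2376 + 2340 + 368 + 1416 + 132 = 6632
Crop C = 0.07 × 11500 + 0.01 × 7300 + 0.92 × 10800 = 805 + 73 + 9936 = 10814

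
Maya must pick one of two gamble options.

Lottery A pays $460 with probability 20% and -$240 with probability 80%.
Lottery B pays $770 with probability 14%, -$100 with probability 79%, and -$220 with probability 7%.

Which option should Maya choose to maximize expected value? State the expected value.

Lottery B ($13.40)

Lottery A = 0.2 × 460 + 0.8 × (-240) = 92 − 192 = -100
Lottery B = 0.14 × 770 + 0.79 × (-100) + 0.07 × (-220) = 107.8 − 79 − 15.4 = 13.4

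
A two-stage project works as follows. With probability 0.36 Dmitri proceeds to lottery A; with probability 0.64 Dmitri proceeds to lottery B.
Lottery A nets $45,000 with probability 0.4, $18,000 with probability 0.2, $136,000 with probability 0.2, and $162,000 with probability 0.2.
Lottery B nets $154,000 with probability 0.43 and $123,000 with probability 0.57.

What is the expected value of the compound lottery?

EV(A) = 0.4 × 45000 + 0.2 × 18000 + 0.2 × 136000 + 0.2 × 162000 = 18000 + 3600 + 27200 + 32400 = 81200
EV(B) = 0.43 × 154000 + 0.57 × 123000 = 66220 + 70110 = 136330
Overall = 0.36 × 81200 + 0.64 × 136330 = 29232 + 87251.2 = 116483.2

$116,483.20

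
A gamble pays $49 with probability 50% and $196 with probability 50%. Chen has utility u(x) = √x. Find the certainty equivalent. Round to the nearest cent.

$110.25

E[u] = 0.5·√49 + 0.5·√196 = 0.5·7 + 0.5·14 = 10.5
CE = (10.5)² = 110.25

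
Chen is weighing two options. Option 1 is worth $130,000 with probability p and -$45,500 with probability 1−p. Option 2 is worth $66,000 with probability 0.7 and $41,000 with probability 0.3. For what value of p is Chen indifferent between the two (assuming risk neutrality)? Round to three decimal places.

p = 0.593

EV(Option 2) = 0.7 × 66000 + 0.3 × 41000 = 46200 + 12300 = 58500
p·130000 + (1−p)·(-45500) = 58500
175500p − 45500 = 58500
p = (58500 + 45500) / 175500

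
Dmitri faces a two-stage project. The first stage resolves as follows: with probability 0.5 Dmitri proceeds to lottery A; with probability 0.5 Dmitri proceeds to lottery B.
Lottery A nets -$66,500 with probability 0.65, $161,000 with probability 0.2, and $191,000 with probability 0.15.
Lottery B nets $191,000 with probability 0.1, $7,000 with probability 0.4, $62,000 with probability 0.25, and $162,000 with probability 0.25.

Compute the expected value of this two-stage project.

$47,762.50

EV(A) = 0.65 × (-66500) + 0.2 × 161000 + 0.15 × 191000 = -43225 + 32200 + 28650 = 17625
EV(B) = 0.1 × 191000 + 0.4 × 7000 + 0.25 × 62000 + 0.25 × 162000 = 19100 + 2800 + 15500 + 40500 = 77900
Overall = 0.5 × 17625 + 0.5 × 77900 = 8812.5 + 38950 = 47762.5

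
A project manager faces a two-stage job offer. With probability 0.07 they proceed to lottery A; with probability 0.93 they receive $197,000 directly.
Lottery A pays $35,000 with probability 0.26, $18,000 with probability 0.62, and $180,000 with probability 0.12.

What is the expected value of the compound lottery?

EV(A) = 0.26 × 35000 + 0.62 × 18000 + 0.12 × 180000 = 9100 + 11160 + 21600 = 41860
Branch B: 197000 (certain)
Overall = 0.07 × 41860 + 0.93 × 197000 = 2930.2 + 183210 = 186140.2

$186,140.20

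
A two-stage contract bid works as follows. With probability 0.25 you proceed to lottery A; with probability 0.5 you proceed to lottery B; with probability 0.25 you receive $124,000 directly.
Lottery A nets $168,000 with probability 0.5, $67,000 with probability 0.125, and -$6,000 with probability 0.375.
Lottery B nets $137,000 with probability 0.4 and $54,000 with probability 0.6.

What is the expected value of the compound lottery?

EV(A) = 0.5 × 168000 + 0.125 × 67000 + 0.375 × (-6000) = 84000 + 8375 − 2250 = 90125
EV(B) = 0.4 × 137000 + 0.6 × 54000 = 54800 + 32400 = 87200
Branch C: 124000 (certain)
Overall = 0.25 × 90125 + 0.5 × 87200 + 0.25 × 124000 = 22531.25 + 43600 + 31000 = 97131.25

$97,131.25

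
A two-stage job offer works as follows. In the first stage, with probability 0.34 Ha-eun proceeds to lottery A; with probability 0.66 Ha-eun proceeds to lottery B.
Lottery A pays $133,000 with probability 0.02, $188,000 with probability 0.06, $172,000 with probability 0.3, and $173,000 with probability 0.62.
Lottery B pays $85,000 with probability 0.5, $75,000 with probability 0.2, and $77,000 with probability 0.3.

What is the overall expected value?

$111,948

EV(A) = 0.02 × 133000 + 0.06 × 188000 + 0.3 × 172000 + 0.62 × 173000 = 2660 + 11280 + 51600 + 107260 = 172800
EV(B) = 0.5 × 85000 + 0.2 × 75000 + 0.3 × 77000 = 42500 + 15000 + 23100 = 80600
Overall = 0.34 × 172800 + 0.66 × 80600 = 58752 + 53196 = 111948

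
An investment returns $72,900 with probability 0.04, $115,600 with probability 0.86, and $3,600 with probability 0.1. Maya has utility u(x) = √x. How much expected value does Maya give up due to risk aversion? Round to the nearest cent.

$7,087.36

E[u] = 0.04·√72900 + 0.86·√115600 + 0.1·√3600 = 0.04·270 + 0.86·340 + 0.1·60 = 309.2
CE = (309.2)² = 95604.64
Risk premium = EV − CE = 102692 − 95604.64 = 7087.36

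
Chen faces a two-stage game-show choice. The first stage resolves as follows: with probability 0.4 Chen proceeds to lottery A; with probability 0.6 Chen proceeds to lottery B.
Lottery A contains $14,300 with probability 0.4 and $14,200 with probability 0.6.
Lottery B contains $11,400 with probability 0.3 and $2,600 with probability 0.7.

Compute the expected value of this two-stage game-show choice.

EV(A) = 0.4 × 14300 + 0.6 × 14200 = 5720 + 8520 = 14240
EV(B) = 0.3 × 11400 + 0.7 × 2600 = 3420 + 1820 = 5240
Overall = 0.4 × 14240 + 0.6 × 5240 = 5696 + 3144 = 8840

$8,840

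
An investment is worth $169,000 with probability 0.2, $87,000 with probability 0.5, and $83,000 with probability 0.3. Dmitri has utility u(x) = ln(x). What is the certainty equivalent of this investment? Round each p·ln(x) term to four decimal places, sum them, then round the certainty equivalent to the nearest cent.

E[u] = 0.2·ln(169000) + 0.5·ln(87000) + 0.3·ln(83000) = 2.4075 + 5.6868 + 3.3980 = 11.4923
CE = e^11.4923 ≈ 97958.58

$97,958.58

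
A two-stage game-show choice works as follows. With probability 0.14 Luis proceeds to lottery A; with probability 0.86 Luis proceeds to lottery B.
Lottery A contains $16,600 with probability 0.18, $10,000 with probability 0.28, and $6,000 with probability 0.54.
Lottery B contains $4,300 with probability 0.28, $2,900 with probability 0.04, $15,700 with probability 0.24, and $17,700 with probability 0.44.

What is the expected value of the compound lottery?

$12,337.28

EV(A) = 0.18 × 16600 + 0.28 × 10000 + 0.54 × 6000 = 2988 + 2800 + 3240 = 9028
EV(B) = 0.28 × 4300 + 0.04 × 2900 + 0.24 × 15700 + 0.44 × 17700 = 1204 + 116 + 3768 + 7788 = 12876
Overall = 0.14 × 9028 + 0.86 × 12876 = 1263.92 + 11073.36 = 12337.28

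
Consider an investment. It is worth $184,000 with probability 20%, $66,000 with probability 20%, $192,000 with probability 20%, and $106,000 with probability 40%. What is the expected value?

EV = 0.2 × 184000 + 0.2 × 66000 + 0.2 × 192000 + 0.4 × 106000 = 36800 + 13200 + 38400 + 42400 = 130800

$130,800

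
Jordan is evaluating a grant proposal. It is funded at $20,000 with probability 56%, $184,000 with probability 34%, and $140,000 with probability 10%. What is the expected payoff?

$87,760

EV = 0.56 × 20000 + 0.34 × 184000 + 0.1 × 140000 = 11200 + 62560 + 14000 = 87760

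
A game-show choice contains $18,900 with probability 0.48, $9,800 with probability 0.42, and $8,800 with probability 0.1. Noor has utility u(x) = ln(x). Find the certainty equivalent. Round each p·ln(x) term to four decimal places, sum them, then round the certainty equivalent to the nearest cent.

E[u] = 0.48·ln(18900) + 0.42·ln(9800) + 0.1·ln(8800) = 4.7265 + 3.8599 + 0.9083 = 9.4947
CE = e^9.4947 ≈ 13289.11

$13,289.11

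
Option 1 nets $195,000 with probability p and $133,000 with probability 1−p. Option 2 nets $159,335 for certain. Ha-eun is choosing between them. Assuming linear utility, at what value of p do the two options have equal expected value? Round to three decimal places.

p·195000 + (1−p)·133000 = 159335
62000p + 133000 = 159335
p = (159335 − 133000) / 62000

p = 0.425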